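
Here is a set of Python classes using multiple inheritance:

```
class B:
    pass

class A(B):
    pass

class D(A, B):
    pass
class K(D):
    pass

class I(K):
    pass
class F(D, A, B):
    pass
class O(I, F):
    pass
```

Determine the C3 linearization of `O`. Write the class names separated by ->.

L[O] = O + merge(L[I], L[F], [I F])
  take I:  [I K D A B object] + [F D A B object] + [I F]
  take K:  [K D A B object] + [F D A B object] + [F]
  take F:  [D A B object] + [F D A B object] + [F]
  take D:  [D A B object] + [D A B object]
  take A:  [A B object] + [A B object]
  take B:  [B object] + [B object]
  take object:  [object] + [object]

O -> I -> K -> F -> D -> A -> B -> object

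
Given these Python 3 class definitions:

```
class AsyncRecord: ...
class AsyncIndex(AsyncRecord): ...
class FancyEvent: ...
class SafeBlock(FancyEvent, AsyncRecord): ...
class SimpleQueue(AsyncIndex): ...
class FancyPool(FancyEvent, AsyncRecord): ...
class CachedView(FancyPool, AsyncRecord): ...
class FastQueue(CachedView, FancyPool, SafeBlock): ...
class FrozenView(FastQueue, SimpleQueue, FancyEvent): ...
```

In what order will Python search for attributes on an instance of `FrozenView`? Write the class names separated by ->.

FrozenView -> FastQueue -> CachedView -> FancyPool -> SafeBlock -> SimpleQueue -> FancyEvent -> AsyncIndex -> AsyncRecord -> object

L[FrozenView] = FrozenView + merge(L[FastQueue], L[SimpleQueue], L[FancyEvent], [FastQueue SimpleQueue FancyEvent])
  take FastQueue:  [FastQueue CachedView FancyPool SafeBlock FancyEvent AsyncRecord object] + [SimpleQueue AsyncIndex AsyncRecord object] + [FancyEvent object] + [FastQueue SimpleQueue FancyEvent]
  take CachedView:  [CachedView FancyPool SafeBlock FancyEvent AsyncRecord object] + [SimpleQueue AsyncIndex AsyncRecord object] + [FancyEvent object] + [SimpleQueue FancyEvent]
  take FancyPool:  [FancyPool SafeBlock FancyEvent AsyncRecord object] + [SimpleQueue AsyncIndex AsyncRecord object] + [FancyEvent object] + [SimpleQueue FancyEvent]
  take SafeBlock:  [SafeBlock FancyEvent AsyncRecord object] + [SimpleQueue AsyncIndex AsyncRecord object] + [FancyEvent object] + [SimpleQueue FancyEvent]
  take SimpleQueue:  [FancyEvent AsyncRecord object] + [SimpleQueue AsyncIndex AsyncRecord object] + [FancyEvent object] + [SimpleQueue FancyEvent]
  take FancyEvent:  [FancyEvent AsyncRecord object] + [AsyncIndex AsyncRecord object] + [FancyEvent object] + [FancyEvent]
  take AsyncIndex:  [AsyncRecord object] + [AsyncIndex AsyncRecord object] + [object]
  take AsyncRecord:  [AsyncRecord object] + [AsyncRecord object] + [object]
  take object:  [object] + [object] + [object]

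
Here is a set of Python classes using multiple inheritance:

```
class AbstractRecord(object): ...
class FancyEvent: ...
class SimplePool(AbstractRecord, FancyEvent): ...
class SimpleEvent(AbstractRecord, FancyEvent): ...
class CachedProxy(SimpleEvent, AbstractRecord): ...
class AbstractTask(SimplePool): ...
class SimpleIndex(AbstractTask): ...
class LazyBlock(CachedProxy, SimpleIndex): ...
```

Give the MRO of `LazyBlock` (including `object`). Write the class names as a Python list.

L[LazyBlock] = LazyBlock + merge(L[CachedProxy], L[SimpleIndex], [CachedProxy SimpleIndex])
  take CachedProxy:  [CachedProxy SimpleEvent AbstractRecord FancyEvent object] + [SimpleIndex AbstractTask SimplePool AbstractRecord FancyEvent object] + [CachedProxy SimpleIndex]
  take SimpleEvent:  [SimpleEvent AbstractRecord FancyEvent object] + [SimpleIndex AbstractTask SimplePool AbstractRecord FancyEvent object] + [SimpleIndex]
  take SimpleIndex:  [AbstractRecord FancyEvent object] + [SimpleIndex AbstractTask SimplePool AbstractRecord FancyEvent object] + [SimpleIndex]
  take AbstractTask:  [AbstractRecord FancyEvent object] + [AbstractTask SimplePool AbstractRecord FancyEvent object]
  take SimplePool:  [AbstractRecord FancyEvent object] + [SimplePool AbstractRecord FancyEvent object]
  take AbstractRecord:  [AbstractRecord FancyEvent object] + [AbstractRecord FancyEvent object]
  take FancyEvent:  [FancyEvent object] + [FancyEvent object]
  take object:  [object] + [object]

[LazyBlock, CachedProxy, SimpleEvent, SimpleIndex, AbstractTask, SimplePool, AbstractRecord, FancyEvent, object]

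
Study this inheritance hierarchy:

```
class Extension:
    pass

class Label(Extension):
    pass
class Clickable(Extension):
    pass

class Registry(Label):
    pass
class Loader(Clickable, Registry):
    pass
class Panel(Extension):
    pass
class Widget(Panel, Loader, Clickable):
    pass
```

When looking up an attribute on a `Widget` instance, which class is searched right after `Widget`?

L[Widget] = Widget + merge(L[Panel], L[Loader], L[Clickable], [Panel Loader Clickable])
  take Panel:  [Panel Extension object] + [Loader Clickable Registry Label Extension object] + [Clickable Extension object] + [Panel Loader Clickable]
  take Loader:  [Extension object] + [Loader Clickable Registry Label Extension object] + [Clickable Extension object] + [Loader Clickable]
  take Clickable:  [Extension object] + [Clickable Registry Label Extension object] + [Clickable Extension object] + [Clickable]
  take Registry:  [Extension object] + [Registry Label Extension object] + [Extension object]
  take Label:  [Extension object] + [Label Extension object] + [Extension object]
  take Extension:  [Extension object] + [Extension object] + [Extension object]
  take object:  [object] + [object] + [object]
MRO: Widget Panel Loader Clickable Registry Label Extension object
Widget is at position 0; next is Panel.

Panel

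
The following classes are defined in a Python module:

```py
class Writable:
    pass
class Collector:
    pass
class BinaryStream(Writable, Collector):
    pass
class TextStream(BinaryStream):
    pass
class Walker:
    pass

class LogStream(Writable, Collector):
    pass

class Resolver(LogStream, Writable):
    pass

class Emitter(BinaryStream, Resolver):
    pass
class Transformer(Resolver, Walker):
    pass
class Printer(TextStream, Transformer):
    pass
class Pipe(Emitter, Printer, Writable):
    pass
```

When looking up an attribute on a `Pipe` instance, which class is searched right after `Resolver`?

LogStream

L[Pipe] = Pipe + merge(L[Emitter], L[Printer], L[Writable], [Emitter Printer Writable])
  take Emitter:  [Emitter BinaryStream Resolver LogStream Writable Collector object] + [Printer TextStream BinaryStream Transformer Resolver LogStream Writable Collector Walker object] + [Writable object] + [Emitter Printer Writable]
  take Printer:  [BinaryStream Resolver LogStream Writable Collector object] + [Printer TextStream BinaryStream Transformer Resolver LogStream Writable Collector Walker object] + [Writable object] + [Printer Writable]
  take TextStream:  [BinaryStream Resolver LogStream Writable Collector object] + [TextStream BinaryStream Transformer Resolver LogStream Writable Collector Walker object] + [Writable object] + [Writable]
  take BinaryStream:  [BinaryStream Resolver LogStream Writable Collector object] + [BinaryStream Transformer Resolver LogStream Writable Collector Walker object] + [Writable object] + [Writable]
  take Transformer:  [Resolver LogStream Writable Collector object] + [Transformer Resolver LogStream Writable Collector Walker object] + [Writable object] + [Writable]
  take Resolver:  [Resolver LogStream Writable Collector object] + [Resolver LogStream Writable Collector Walker object] + [Writable object] + [Writable]
  take LogStream:  [LogStream Writable Collector object] + [LogStream Writable Collector Walker object] + [Writable object] + [Writable]
  take Writable:  [Writable Collector object] + [Writable Collector Walker object] + [Writable object] + [Writable]
  take Collector:  [Collector object] + [Collector Walker object] + [object]
  take Walker:  [object] + [Walker object] + [object]
  take object:  [object] + [object] + [object]
MRO: Pipe Emitter Printer TextStream BinaryStream Transformer Resolver LogStream Writable Collector Walker object
Resolver is at position 6; next is LogStream.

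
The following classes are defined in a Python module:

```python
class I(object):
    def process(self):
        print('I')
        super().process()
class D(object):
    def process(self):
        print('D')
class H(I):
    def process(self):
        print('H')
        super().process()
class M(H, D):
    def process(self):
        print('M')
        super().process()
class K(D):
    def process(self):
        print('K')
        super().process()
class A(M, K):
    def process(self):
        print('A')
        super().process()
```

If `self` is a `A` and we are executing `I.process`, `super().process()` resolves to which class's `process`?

K

L[A] = A + merge(L[M], L[K], [M K])
  take M:  [M H I D object] + [K D object] + [M K]
  take H:  [H I D object] + [K D object] + [K]
  take I:  [I D object] + [K D object] + [K]
  take K:  [D object] + [K D object] + [K]
  take D:  [D object] + [D object]
  take object:  [object] + [object]
MRO: A M H I K D object
super() in I.process on a A instance goes to the class after I in A's MRO: K.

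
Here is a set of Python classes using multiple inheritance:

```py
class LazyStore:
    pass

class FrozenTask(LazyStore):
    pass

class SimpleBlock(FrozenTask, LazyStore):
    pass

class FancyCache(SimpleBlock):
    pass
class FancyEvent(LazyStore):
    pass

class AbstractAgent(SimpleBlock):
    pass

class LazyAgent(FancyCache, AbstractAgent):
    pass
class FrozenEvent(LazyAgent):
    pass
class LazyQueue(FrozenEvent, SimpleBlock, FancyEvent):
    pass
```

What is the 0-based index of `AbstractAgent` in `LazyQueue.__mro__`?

L[LazyQueue] = LazyQueue + merge(L[FrozenEvent], L[SimpleBlock], L[FancyEvent], [FrozenEvent SimpleBlock FancyEvent])
  take FrozenEvent:  [FrozenEvent LazyAgent FancyCache AbstractAgent SimpleBlock FrozenTask LazyStore object] + [SimpleBlock FrozenTask LazyStore object] + [FancyEvent LazyStore object] + [FrozenEvent SimpleBlock FancyEvent]
  take LazyAgent:  [LazyAgent FancyCache AbstractAgent SimpleBlock FrozenTask LazyStore object] + [SimpleBlock FrozenTask LazyStore object] + [FancyEvent LazyStore object] + [SimpleBlock FancyEvent]
  take FancyCache:  [FancyCache AbstractAgent SimpleBlock FrozenTask LazyStore object] + [SimpleBlock FrozenTask LazyStore object] + [FancyEvent LazyStore object] + [SimpleBlock FancyEvent]
  take AbstractAgent:  [AbstractAgent SimpleBlock FrozenTask LazyStore object] + [SimpleBlock FrozenTask LazyStore object] + [FancyEvent LazyStore object] + [SimpleBlock FancyEvent]
  take SimpleBlock:  [SimpleBlock FrozenTask LazyStore object] + [SimpleBlock FrozenTask LazyStore object] + [FancyEvent LazyStore object] + [SimpleBlock FancyEvent]
  take FrozenTask:  [FrozenTask LazyStore object] + [FrozenTask LazyStore object] + [FancyEvent LazyStore object] + [FancyEvent]
  take FancyEvent:  [LazyStore object] + [LazyStore object] + [FancyEvent LazyStore object] + [FancyEvent]
  take LazyStore:  [LazyStore object] + [LazyStore object] + [LazyStore object]
  take object:  [object] + [object] + [object]
MRO: LazyQueue FrozenEvent LazyAgent FancyCache AbstractAgent SimpleBlock FrozenTask FancyEvent LazyStore object
AbstractAgent sits at index 4.

4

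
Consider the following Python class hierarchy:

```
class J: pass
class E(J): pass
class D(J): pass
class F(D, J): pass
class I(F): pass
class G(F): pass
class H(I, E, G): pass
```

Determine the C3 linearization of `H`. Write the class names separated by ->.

L[H] = H + merge(L[I], L[E], L[G], [I E G])
  take I:  [I F D J object] + [E J object] + [G F D J object] + [I E G]
  take E:  [F D J object] + [E J object] + [G F D J object] + [E G]
  take G:  [F D J object] + [J object] + [G F D J object] + [G]
  take F:  [F D J object] + [J object] + [F D J object]
  take D:  [D J object] + [J object] + [D J object]
  take J:  [J object] + [J object] + [J object]
  take object:  [object] + [object] + [object]

H -> I -> E -> G -> F -> D -> J -> object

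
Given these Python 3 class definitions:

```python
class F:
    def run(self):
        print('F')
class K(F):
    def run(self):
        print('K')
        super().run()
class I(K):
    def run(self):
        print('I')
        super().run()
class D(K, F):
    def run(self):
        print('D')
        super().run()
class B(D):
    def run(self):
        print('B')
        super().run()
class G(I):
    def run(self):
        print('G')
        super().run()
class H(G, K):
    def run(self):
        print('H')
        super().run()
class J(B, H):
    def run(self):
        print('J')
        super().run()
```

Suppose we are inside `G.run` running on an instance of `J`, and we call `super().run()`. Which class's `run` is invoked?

L[J] = J + merge(L[B], L[H], [B H])
  take B:  [B D K F object] + [H G I K F object] + [B H]
  take D:  [D K F object] + [H G I K F object] + [H]
  take H:  [K F object] + [H G I K F object] + [H]
  take G:  [K F object] + [G I K F object]
  take I:  [K F object] + [I K F object]
  take K:  [K F object] + [K F object]
  take F:  [F object] + [F object]
  take object:  [object] + [object]
MRO: J B D H G I K F object
super() in G.run on a J instance goes to the class after G in J's MRO: I.

I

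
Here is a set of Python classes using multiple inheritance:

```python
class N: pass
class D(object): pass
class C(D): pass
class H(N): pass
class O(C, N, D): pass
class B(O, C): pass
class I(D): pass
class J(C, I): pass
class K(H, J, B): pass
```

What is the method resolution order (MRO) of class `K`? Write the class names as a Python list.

[K, H, J, B, O, C, N, I, D, object]

L[K] = K + merge(L[H], L[J], L[B], [H J B])
  take H:  [H N object] + [J C I D object] + [B O C N D object] + [H J B]
  take J:  [N object] + [J C I D object] + [B O C N D object] + [J B]
  take B:  [N object] + [C I D object] + [B O C N D object] + [B]
  take O:  [N object] + [C I D object] + [O C N D object]
  take C:  [N object] + [C I D object] + [C N D object]
  take N:  [N object] + [I D object] + [N D object]
  take I:  [object] + [I D object] + [D object]
  take D:  [object] + [D object] + [D object]
  take object:  [object] + [object] + [object]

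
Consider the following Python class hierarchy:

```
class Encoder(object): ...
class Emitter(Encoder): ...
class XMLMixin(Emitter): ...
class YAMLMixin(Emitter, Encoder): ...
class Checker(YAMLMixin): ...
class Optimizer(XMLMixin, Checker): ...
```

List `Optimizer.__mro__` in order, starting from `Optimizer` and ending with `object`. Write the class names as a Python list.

[Optimizer, XMLMixin, Checker, YAMLMixin, Emitter, Encoder, object]

L[Optimizer] = Optimizer + merge(L[XMLMixin], L[Checker], [XMLMixin Checker])
  take XMLMixin:  [XMLMixin Emitter Encoder object] + [Checker YAMLMixin Emitter Encoder object] + [XMLMixin Checker]
  take Checker:  [Emitter Encoder object] + [Checker YAMLMixin Emitter Encoder object] + [Checker]
  take YAMLMixin:  [Emitter Encoder object] + [YAMLMixin Emitter Encoder object]
  take Emitter:  [Emitter Encoder object] + [Emitter Encoder object]
  take Encoder:  [Encoder object] + [Encoder object]
  take object:  [object] + [object]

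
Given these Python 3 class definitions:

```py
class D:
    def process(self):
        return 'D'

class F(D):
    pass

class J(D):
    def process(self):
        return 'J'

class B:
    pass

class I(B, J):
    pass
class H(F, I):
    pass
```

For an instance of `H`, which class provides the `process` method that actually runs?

L[H] = H + merge(L[F], L[I], [F I])
  take F:  [F D object] + [I B J D object] + [F I]
  take I:  [D object] + [I B J D object] + [I]
  take B:  [D object] + [B J D object]
  take J:  [D object] + [J D object]
  take D:  [D object] + [D object]
  take object:  [object] + [object]
MRO: H F I B J D object
process is defined in: D, J. First along the MRO is J.

J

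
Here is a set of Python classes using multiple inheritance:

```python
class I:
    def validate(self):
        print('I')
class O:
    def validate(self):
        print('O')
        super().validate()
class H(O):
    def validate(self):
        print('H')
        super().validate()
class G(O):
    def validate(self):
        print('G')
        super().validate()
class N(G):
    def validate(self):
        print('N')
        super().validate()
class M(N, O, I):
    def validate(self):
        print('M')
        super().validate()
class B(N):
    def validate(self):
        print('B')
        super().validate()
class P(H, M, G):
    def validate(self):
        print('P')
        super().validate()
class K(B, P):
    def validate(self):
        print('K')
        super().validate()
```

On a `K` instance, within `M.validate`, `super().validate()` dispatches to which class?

N

L[K] = K + merge(L[B], L[P], [B P])
  take B:  [B N G O object] + [P H M N G O I object] + [B P]
  take P:  [N G O object] + [P H M N G O I object] + [P]
  take H:  [N G O object] + [H M N G O I object]
  take M:  [N G O object] + [M N G O I object]
  take N:  [N G O object] + [N G O I object]
  take G:  [G O object] + [G O I object]
  take O:  [O object] + [O I object]
  take I:  [object] + [I object]
  take object:  [object] + [object]
MRO: K B P H M N G O I object
super() in M.validate on a K instance goes to the class after M in K's MRO: N.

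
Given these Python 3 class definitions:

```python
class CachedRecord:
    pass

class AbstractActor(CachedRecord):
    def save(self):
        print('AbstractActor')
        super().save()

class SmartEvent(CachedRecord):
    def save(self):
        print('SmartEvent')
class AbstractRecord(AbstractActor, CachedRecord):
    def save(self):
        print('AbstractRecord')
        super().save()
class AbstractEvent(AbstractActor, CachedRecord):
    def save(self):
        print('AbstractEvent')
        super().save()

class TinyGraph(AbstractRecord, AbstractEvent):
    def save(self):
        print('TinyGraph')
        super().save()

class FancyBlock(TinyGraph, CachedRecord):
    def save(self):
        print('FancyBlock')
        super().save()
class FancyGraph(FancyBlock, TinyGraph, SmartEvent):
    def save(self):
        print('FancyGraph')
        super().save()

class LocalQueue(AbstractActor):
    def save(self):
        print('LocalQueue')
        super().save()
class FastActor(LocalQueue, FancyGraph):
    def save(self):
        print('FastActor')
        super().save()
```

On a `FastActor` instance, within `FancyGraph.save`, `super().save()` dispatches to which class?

FancyBlock

L[FastActor] = FastActor + merge(L[LocalQueue], L[FancyGraph], [LocalQueue FancyGraph])
  take LocalQueue:  [LocalQueue AbstractActor CachedRecord object] + [FancyGraph FancyBlock TinyGraph AbstractRecord AbstractEvent AbstractActor SmartEvent CachedRecord object] + [LocalQueue FancyGraph]
  take FancyGraph:  [AbstractActor CachedRecord object] + [FancyGraph FancyBlock TinyGraph AbstractRecord AbstractEvent AbstractActor SmartEvent CachedRecord object] + [FancyGraph]
  take FancyBlock:  [AbstractActor CachedRecord object] + [FancyBlock TinyGraph AbstractRecord AbstractEvent AbstractActor SmartEvent CachedRecord object]
  take TinyGraph:  [AbstractActor CachedRecord object] + [TinyGraph AbstractRecord AbstractEvent AbstractActor SmartEvent CachedRecord object]
  take AbstractRecord:  [AbstractActor CachedRecord object] + [AbstractRecord AbstractEvent AbstractActor SmartEvent CachedRecord object]
  take AbstractEvent:  [AbstractActor CachedRecord object] + [AbstractEvent AbstractActor SmartEvent CachedRecord object]
  take AbstractActor:  [AbstractActor CachedRecord object] + [AbstractActor SmartEvent CachedRecord object]
  take SmartEvent:  [CachedRecord object] + [SmartEvent CachedRecord object]
  take CachedRecord:  [CachedRecord object] + [CachedRecord object]
  take object:  [object] + [object]
MRO: FastActor LocalQueue FancyGraph FancyBlock TinyGraph AbstractRecord AbstractEvent AbstractActor SmartEvent CachedRecord object
super() in FancyGraph.save on a FastActor instance goes to the class after FancyGraph in FastActor's MRO: FancyBlock.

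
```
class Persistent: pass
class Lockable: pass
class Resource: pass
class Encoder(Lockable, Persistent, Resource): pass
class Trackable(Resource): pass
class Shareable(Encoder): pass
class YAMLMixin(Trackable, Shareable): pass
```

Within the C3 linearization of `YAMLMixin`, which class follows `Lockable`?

Persistent

L[YAMLMixin] = YAMLMixin + merge(L[Trackable], L[Shareable], [Trackable Shareable])
  take Trackable:  [Trackable Resource object] + [Shareable Encoder Lockable Persistent Resource object] + [Trackable Shareable]
  take Shareable:  [Resource object] + [Shareable Encoder Lockable Persistent Resource object] + [Shareable]
  take Encoder:  [Resource object] + [Encoder Lockable Persistent Resource object]
  take Lockable:  [Resource object] + [Lockable Persistent Resource object]
  take Persistent:  [Resource object] + [Persistent Resource object]
  take Resource:  [Resource object] + [Resource object]
  take object:  [object] + [object]
MRO: YAMLMixin Trackable Shareable Encoder Lockable Persistent Resource object
Lockable is at position 4; next is Persistent.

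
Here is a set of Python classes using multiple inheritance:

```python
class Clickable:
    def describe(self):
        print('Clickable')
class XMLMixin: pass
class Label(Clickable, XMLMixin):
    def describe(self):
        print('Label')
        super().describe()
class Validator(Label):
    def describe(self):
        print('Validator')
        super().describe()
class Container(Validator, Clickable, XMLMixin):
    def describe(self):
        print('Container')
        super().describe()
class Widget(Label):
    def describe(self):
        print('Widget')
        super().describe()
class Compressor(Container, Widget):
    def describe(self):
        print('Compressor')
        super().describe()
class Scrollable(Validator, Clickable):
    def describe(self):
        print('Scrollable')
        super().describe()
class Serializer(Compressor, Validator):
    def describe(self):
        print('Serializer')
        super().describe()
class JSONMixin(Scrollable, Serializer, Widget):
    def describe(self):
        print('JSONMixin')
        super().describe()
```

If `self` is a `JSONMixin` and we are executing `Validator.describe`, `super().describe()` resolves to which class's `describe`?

L[JSONMixin] = JSONMixin + merge(L[Scrollable], L[Serializer], L[Widget], [Scrollable Serializer Widget])
  take Scrollable:  [Scrollable Validator Label Clickable XMLMixin object] + [Serializer Compressor Container Validator Widget Label Clickable XMLMixin object] + [Widget Label Clickable XMLMixin object] + [Scrollable Serializer Widget]
  take Serializer:  [Validator Label Clickable XMLMixin object] + [Serializer Compressor Container Validator Widget Label Clickable XMLMixin object] + [Widget Label Clickable XMLMixin object] + [Serializer Widget]
  take Compressor:  [Validator Label Clickable XMLMixin object] + [Compressor Container Validator Widget Label Clickable XMLMixin object] + [Widget Label Clickable XMLMixin object] + [Widget]
  take Container:  [Validator Label Clickable XMLMixin object] + [Container Validator Widget Label Clickable XMLMixin object] + [Widget Label Clickable XMLMixin object] + [Widget]
  take Validator:  [Validator Label Clickable XMLMixin object] + [Validator Widget Label Clickable XMLMixin object] + [Widget Label Clickable XMLMixin object] + [Widget]
  take Widget:  [Label Clickable XMLMixin object] + [Widget Label Clickable XMLMixin object] + [Widget Label Clickable XMLMixin object] + [Widget]
  take Label:  [Label Clickable XMLMixin object] + [Label Clickable XMLMixin object] + [Label Clickable XMLMixin object]
  take Clickable:  [Clickable XMLMixin object] + [Clickable XMLMixin object] + [Clickable XMLMixin object]
  take XMLMixin:  [XMLMixin object] + [XMLMixin object] + [XMLMixin object]
  take object:  [object] + [object] + [object]
MRO: JSONMixin Scrollable Serializer Compressor Container Validator Widget Label Clickable XMLMixin object
super() in Validator.describe on a JSONMixin instance goes to the class after Validator in JSONMixin's MRO: Widget.

Widget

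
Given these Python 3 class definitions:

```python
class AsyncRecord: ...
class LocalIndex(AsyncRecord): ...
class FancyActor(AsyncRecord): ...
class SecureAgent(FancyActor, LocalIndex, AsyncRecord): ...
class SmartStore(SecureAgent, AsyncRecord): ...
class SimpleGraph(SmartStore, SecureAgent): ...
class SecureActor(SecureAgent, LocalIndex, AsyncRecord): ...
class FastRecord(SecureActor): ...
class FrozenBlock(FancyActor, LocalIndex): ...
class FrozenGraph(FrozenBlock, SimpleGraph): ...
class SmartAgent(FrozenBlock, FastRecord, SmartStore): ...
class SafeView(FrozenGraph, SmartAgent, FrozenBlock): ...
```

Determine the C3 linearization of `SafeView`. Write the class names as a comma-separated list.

L[SafeView] = SafeView + merge(L[FrozenGraph], L[SmartAgent], L[FrozenBlock], [FrozenGraph SmartAgent FrozenBlock])
  take FrozenGraph:  [FrozenGraph FrozenBlock SimpleGraph SmartStore SecureAgent FancyActor LocalIndex AsyncRecord object] + [SmartAgent FrozenBlock FastRecord SecureActor SmartStore SecureAgent FancyActor LocalIndex AsyncRecord object] + [FrozenBlock FancyActor LocalIndex AsyncRecord object] + [FrozenGraph SmartAgent FrozenBlock]
  take SmartAgent:  [FrozenBlock SimpleGraph SmartStore SecureAgent FancyActor LocalIndex AsyncRecord object] + [SmartAgent FrozenBlock FastRecord SecureActor SmartStore SecureAgent FancyActor LocalIndex AsyncRecord object] + [FrozenBlock FancyActor LocalIndex AsyncRecord object] + [SmartAgent FrozenBlock]
  take FrozenBlock:  [FrozenBlock SimpleGraph SmartStore SecureAgent FancyActor LocalIndex AsyncRecord object] + [FrozenBlock FastRecord SecureActor SmartStore SecureAgent FancyActor LocalIndex AsyncRecord object] + [FrozenBlock FancyActor LocalIndex AsyncRecord object] + [FrozenBlock]
  take SimpleGraph:  [SimpleGraph SmartStore SecureAgent FancyActor LocalIndex AsyncRecord object] + [FastRecord SecureActor SmartStore SecureAgent FancyActor LocalIndex AsyncRecord object] + [FancyActor LocalIndex AsyncRecord object]
  take FastRecord:  [SmartStore SecureAgent FancyActor LocalIndex AsyncRecord object] + [FastRecord SecureActor SmartStore SecureAgent FancyActor LocalIndex AsyncRecord object] + [FancyActor LocalIndex AsyncRecord object]
  take SecureActor:  [SmartStore SecureAgent FancyActor LocalIndex AsyncRecord object] + [SecureActor SmartStore SecureAgent FancyActor LocalIndex AsyncRecord object] + [FancyActor LocalIndex AsyncRecord object]
  take SmartStore:  [SmartStore SecureAgent FancyActor LocalIndex AsyncRecord object] + [SmartStore SecureAgent FancyActor LocalIndex AsyncRecord object] + [FancyActor LocalIndex AsyncRecord object]
  take SecureAgent:  [SecureAgent FancyActor LocalIndex AsyncRecord object] + [SecureAgent FancyActor LocalIndex AsyncRecord object] + [FancyActor LocalIndex AsyncRecord object]
  take FancyActor:  [FancyActor LocalIndex AsyncRecord object] + [FancyActor LocalIndex AsyncRecord object] + [FancyActor LocalIndex AsyncRecord object]
  take LocalIndex:  [LocalIndex AsyncRecord object] + [LocalIndex AsyncRecord object] + [LocalIndex AsyncRecord object]
  take AsyncRecord:  [AsyncRecord object] + [AsyncRecord object] + [AsyncRecord object]
  take object:  [object] + [object] + [object]

SafeView, FrozenGraph, SmartAgent, FrozenBlock, SimpleGraph, FastRecord, SecureActor, SmartStore, SecureAgent, FancyActor, LocalIndex, AsyncRecord, object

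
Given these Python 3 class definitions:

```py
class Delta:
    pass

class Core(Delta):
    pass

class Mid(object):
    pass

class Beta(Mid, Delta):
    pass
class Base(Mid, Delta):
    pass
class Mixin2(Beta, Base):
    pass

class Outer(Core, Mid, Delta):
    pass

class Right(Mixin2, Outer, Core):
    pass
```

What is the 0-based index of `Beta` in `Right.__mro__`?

L[Right] = Right + merge(L[Mixin2], L[Outer], L[Core], [Mixin2 Outer Core])
  take Mixin2:  [Mixin2 Beta Base Mid Delta object] + [Outer Core Mid Delta object] + [Core Delta object] + [Mixin2 Outer Core]
  take Beta:  [Beta Base Mid Delta object] + [Outer Core Mid Delta object] + [Core Delta object] + [Outer Core]
  take Base:  [Base Mid Delta object] + [Outer Core Mid Delta object] + [Core Delta object] + [Outer Core]
  take Outer:  [Mid Delta object] + [Outer Core Mid Delta object] + [Core Delta object] + [Outer Core]
  take Core:  [Mid Delta object] + [Core Mid Delta object] + [Core Delta object] + [Core]
  take Mid:  [Mid Delta object] + [Mid Delta object] + [Delta object]
  take Delta:  [Delta object] + [Delta object] + [Delta object]
  take object:  [object] + [object] + [object]
MRO: Right Mixin2 Beta Base Outer Core Mid Delta object
Beta sits at index 2.

2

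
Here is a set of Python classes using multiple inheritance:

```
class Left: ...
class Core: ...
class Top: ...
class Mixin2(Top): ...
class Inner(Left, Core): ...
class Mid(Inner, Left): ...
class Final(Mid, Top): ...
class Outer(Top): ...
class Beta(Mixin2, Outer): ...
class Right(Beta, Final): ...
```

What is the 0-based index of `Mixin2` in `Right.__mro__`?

2

L[Right] = Right + merge(L[Beta], L[Final], [Beta Final])
  take Beta:  [Beta Mixin2 Outer Top object] + [Final Mid Inner Left Core Top object] + [Beta Final]
  take Mixin2:  [Mixin2 Outer Top object] + [Final Mid Inner Left Core Top object] + [Final]
  take Outer:  [Outer Top object] + [Final Mid Inner Left Core Top object] + [Final]
  take Final:  [Top object] + [Final Mid Inner Left Core Top object] + [Final]
  take Mid:  [Top object] + [Mid Inner Left Core Top object]
  take Inner:  [Top object] + [Inner Left Core Top object]
  take Left:  [Top object] + [Left Core Top object]
  take Core:  [Top object] + [Core Top object]
  take Top:  [Top object] + [Top object]
  take object:  [object] + [object]
MRO: Right Beta Mixin2 Outer Final Mid Inner Left Core Top object
Mixin2 sits at index 2.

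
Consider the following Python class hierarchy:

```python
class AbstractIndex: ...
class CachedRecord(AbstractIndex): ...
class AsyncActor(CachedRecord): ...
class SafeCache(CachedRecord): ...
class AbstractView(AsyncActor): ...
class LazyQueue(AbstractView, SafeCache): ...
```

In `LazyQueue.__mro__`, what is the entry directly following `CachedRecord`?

AbstractIndex

L[LazyQueue] = LazyQueue + merge(L[AbstractView], L[SafeCache], [AbstractView SafeCache])
  take AbstractView:  [AbstractView AsyncActor CachedRecord AbstractIndex object] + [SafeCache CachedRecord AbstractIndex object] + [AbstractView SafeCache]
  take AsyncActor:  [AsyncActor CachedRecord AbstractIndex object] + [SafeCache CachedRecord AbstractIndex object] + [SafeCache]
  take SafeCache:  [CachedRecord AbstractIndex object] + [SafeCache CachedRecord AbstractIndex object] + [SafeCache]
  take CachedRecord:  [CachedRecord AbstractIndex object] + [CachedRecord AbstractIndex object]
  take AbstractIndex:  [AbstractIndex object] + [AbstractIndex object]
  take object:  [object] + [object]
MRO: LazyQueue AbstractView AsyncActor SafeCache CachedRecord AbstractIndex object
CachedRecord is at position 4; next is AbstractIndex.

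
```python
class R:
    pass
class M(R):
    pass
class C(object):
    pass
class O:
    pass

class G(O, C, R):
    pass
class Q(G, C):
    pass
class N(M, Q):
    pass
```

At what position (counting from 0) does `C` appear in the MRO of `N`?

5

L[N] = N + merge(L[M], L[Q], [M Q])
  take M:  [M R object] + [Q G O C R object] + [M Q]
  take Q:  [R object] + [Q G O C R object] + [Q]
  take G:  [R object] + [G O C R object]
  take O:  [R object] + [O C R object]
  take C:  [R object] + [C R object]
  take R:  [R object] + [R object]
  take object:  [object] + [object]
MRO: N M Q G O C R object
C sits at index 5.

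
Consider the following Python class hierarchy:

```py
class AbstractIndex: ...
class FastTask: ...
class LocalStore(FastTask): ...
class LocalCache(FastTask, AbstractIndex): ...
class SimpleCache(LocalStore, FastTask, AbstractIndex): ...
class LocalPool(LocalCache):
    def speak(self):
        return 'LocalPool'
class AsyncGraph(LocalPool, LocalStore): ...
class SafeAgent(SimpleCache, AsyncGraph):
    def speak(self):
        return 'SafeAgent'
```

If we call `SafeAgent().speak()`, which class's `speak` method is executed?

SafeAgent

L[SafeAgent] = SafeAgent + merge(L[SimpleCache], L[AsyncGraph], [SimpleCache AsyncGraph])
  take SimpleCache:  [SimpleCache LocalStore FastTask AbstractIndex object] + [AsyncGraph LocalPool LocalCache LocalStore FastTask AbstractIndex object] + [SimpleCache AsyncGraph]
  take AsyncGraph:  [LocalStore FastTask AbstractIndex object] + [AsyncGraph LocalPool LocalCache LocalStore FastTask AbstractIndex object] + [AsyncGraph]
  take LocalPool:  [LocalStore FastTask AbstractIndex object] + [LocalPool LocalCache LocalStore FastTask AbstractIndex object]
  take LocalCache:  [LocalStore FastTask AbstractIndex object] + [LocalCache LocalStore FastTask AbstractIndex object]
  take LocalStore:  [LocalStore FastTask AbstractIndex object] + [LocalStore FastTask AbstractIndex object]
  take FastTask:  [FastTask AbstractIndex object] + [FastTask AbstractIndex object]
  take AbstractIndex:  [AbstractIndex object] + [AbstractIndex object]
  take object:  [object] + [object]
MRO: SafeAgent SimpleCache AsyncGraph LocalPool LocalCache LocalStore FastTask AbstractIndex object
speak is defined in: LocalPool, SafeAgent. First along the MRO is SafeAgent.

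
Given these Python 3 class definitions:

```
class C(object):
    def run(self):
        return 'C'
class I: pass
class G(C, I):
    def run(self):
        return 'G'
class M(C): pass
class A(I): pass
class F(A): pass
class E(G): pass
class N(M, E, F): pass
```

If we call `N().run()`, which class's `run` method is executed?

L[N] = N + merge(L[M], L[E], L[F], [M E F])
  take M:  [M C object] + [E G C I object] + [F A I object] + [M E F]
  take E:  [C object] + [E G C I object] + [F A I object] + [E F]
  take G:  [C object] + [G C I object] + [F A I object] + [F]
  take C:  [C object] + [C I object] + [F A I object] + [F]
  take F:  [object] + [I object] + [F A I object] + [F]
  take A:  [object] + [I object] + [A I object]
  take I:  [object] + [I object] + [I object]
  take object:  [object] + [object] + [object]
MRO: N M E G C F A I object
run is defined in: C, G. First along the MRO is G.

G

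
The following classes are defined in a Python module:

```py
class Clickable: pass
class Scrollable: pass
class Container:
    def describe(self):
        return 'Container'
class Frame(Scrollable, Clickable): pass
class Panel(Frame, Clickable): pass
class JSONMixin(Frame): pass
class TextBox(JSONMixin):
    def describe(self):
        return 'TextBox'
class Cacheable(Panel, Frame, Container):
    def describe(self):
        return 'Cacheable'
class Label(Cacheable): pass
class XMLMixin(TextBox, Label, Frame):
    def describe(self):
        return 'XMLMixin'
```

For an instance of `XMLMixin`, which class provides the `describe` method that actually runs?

L[XMLMixin] = XMLMixin + merge(L[TextBox], L[Label], L[Frame], [TextBox Label Frame])
  take TextBox:  [TextBox JSONMixin Frame Scrollable Clickable object] + [Label Cacheable Panel Frame Scrollable Clickable Container object] + [Frame Scrollable Clickable object] + [TextBox Label Frame]
  take JSONMixin:  [JSONMixin Frame Scrollable Clickable object] + [Label Cacheable Panel Frame Scrollable Clickable Container object] + [Frame Scrollable Clickable object] + [Label Frame]
  take Label:  [Frame Scrollable Clickable object] + [Label Cacheable Panel Frame Scrollable Clickable Container object] + [Frame Scrollable Clickable object] + [Label Frame]
  take Cacheable:  [Frame Scrollable Clickable object] + [Cacheable Panel Frame Scrollable Clickable Container object] + [Frame Scrollable Clickable object] + [Frame]
  take Panel:  [Frame Scrollable Clickable object] + [Panel Frame Scrollable Clickable Container object] + [Frame Scrollable Clickable object] + [Frame]
  take Frame:  [Frame Scrollable Clickable object] + [Frame Scrollable Clickable Container object] + [Frame Scrollable Clickable object] + [Frame]
  take Scrollable:  [Scrollable Clickable object] + [Scrollable Clickable Container object] + [Scrollable Clickable object]
  take Clickable:  [Clickable object] + [Clickable Container object] + [Clickable object]
  take Container:  [object] + [Container object] + [object]
  take object:  [object] + [object] + [object]
MRO: XMLMixin TextBox JSONMixin Label Cacheable Panel Frame Scrollable Clickable Container object
describe is defined in: Cacheable, Container, TextBox, XMLMixin. First along the MRO is XMLMixin.

XMLMixin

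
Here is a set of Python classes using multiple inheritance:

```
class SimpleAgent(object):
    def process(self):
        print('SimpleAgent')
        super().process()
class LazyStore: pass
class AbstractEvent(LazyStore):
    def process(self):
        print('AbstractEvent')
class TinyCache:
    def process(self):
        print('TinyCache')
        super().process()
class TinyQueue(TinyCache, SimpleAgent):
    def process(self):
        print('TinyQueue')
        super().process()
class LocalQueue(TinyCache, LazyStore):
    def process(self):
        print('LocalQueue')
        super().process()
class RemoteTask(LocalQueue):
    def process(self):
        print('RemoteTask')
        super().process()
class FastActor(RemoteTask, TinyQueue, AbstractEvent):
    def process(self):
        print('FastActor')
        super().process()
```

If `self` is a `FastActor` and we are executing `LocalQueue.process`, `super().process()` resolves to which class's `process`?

L[FastActor] = FastActor + merge(L[RemoteTask], L[TinyQueue], L[AbstractEvent], [RemoteTask TinyQueue AbstractEvent])
  take RemoteTask:  [RemoteTask LocalQueue TinyCache LazyStore object] + [TinyQueue TinyCache SimpleAgent object] + [AbstractEvent LazyStore object] + [RemoteTask TinyQueue AbstractEvent]
  take LocalQueue:  [LocalQueue TinyCache LazyStore object] + [TinyQueue TinyCache SimpleAgent object] + [AbstractEvent LazyStore object] + [TinyQueue AbstractEvent]
  take TinyQueue:  [TinyCache LazyStore object] + [TinyQueue TinyCache SimpleAgent object] + [AbstractEvent LazyStore object] + [TinyQueue AbstractEvent]
  take TinyCache:  [TinyCache LazyStore object] + [TinyCache SimpleAgent object] + [AbstractEvent LazyStore object] + [AbstractEvent]
  take SimpleAgent:  [LazyStore object] + [SimpleAgent object] + [AbstractEvent LazyStore object] + [AbstractEvent]
  take AbstractEvent:  [LazyStore object] + [object] + [AbstractEvent LazyStore object] + [AbstractEvent]
  take LazyStore:  [LazyStore object] + [object] + [LazyStore object]
  take object:  [object] + [object] + [object]
MRO: FastActor RemoteTask LocalQueue TinyQueue TinyCache SimpleAgent AbstractEvent LazyStore object
super() in LocalQueue.process on a FastActor instance goes to the class after LocalQueue in FastActor's MRO: TinyQueue.

TinyQueue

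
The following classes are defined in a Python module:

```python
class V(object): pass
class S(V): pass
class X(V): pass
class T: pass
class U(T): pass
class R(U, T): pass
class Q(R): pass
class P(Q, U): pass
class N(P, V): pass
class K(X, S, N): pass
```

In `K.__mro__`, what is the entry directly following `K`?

L[K] = K + merge(L[X], L[S], L[N], [X S N])
  take X:  [X V object] + [S V object] + [N P Q R U T V object] + [X S N]
  take S:  [V object] + [S V object] + [N P Q R U T V object] + [S N]
  take N:  [V object] + [V object] + [N P Q R U T V object] + [N]
  take P:  [V object] + [V object] + [P Q R U T V object]
  take Q:  [V object] + [V object] + [Q R U T V object]
  take R:  [V object] + [V object] + [R U T V object]
  take U:  [V object] + [V object] + [U T V object]
  take T:  [V object] + [V object] + [T V object]
  take V:  [V object] + [V object] + [V object]
  take object:  [object] + [object] + [object]
MRO: K X S N P Q R U T V object
K is at position 0; next is X.

X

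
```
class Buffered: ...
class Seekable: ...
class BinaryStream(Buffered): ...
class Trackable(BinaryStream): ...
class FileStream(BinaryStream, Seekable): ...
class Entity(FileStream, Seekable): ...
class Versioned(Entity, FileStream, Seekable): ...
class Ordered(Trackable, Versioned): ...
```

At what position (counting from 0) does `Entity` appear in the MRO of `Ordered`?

L[Ordered] = Ordered + merge(L[Trackable], L[Versioned], [Trackable Versioned])
  take Trackable:  [Trackable BinaryStream Buffered object] + [Versioned Entity FileStream BinaryStream Buffered Seekable object] + [Trackable Versioned]
  take Versioned:  [BinaryStream Buffered object] + [Versioned Entity FileStream BinaryStream Buffered Seekable object] + [Versioned]
  take Entity:  [BinaryStream Buffered object] + [Entity FileStream BinaryStream Buffered Seekable object]
  take FileStream:  [BinaryStream Buffered object] + [FileStream BinaryStream Buffered Seekable object]
  take BinaryStream:  [BinaryStream Buffered object] + [BinaryStream Buffered Seekable object]
  take Buffered:  [Buffered object] + [Buffered Seekable object]
  take Seekable:  [object] + [Seekable object]
  take object:  [object] + [object]
MRO: Ordered Trackable Versioned Entity FileStream BinaryStream Buffered Seekable object
Entity sits at index 3.

3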